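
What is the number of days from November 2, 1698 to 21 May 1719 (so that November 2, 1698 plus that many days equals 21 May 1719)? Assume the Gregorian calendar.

7504

Nov 2, 1698 → Nov 2, 1699: 365 days.
Nov 2, 1699 → Nov 2, 1700: 365 days.
Nov 2, 1700 → Nov 2, 1701: 365 days.
Nov 2, 1701 → Nov 2, 1702: 365 days.
Nov 2, 1702 → Nov 2, 1703: 365 days.
Nov 2, 1703 → Nov 2, 1704: 366 days (Feb 29, 1704 is in that span).
Nov 2, 1704 → Nov 2, 1705: 365 days.
Nov 2, 1705 → Nov 2, 1706: 365 days.
Nov 2, 1706 → Nov 2, 1707: 365 days.
Nov 2, 1707 → Nov 2, 1708: 366 days (Feb 29, 1708 is in that span).
Nov 2, 1708 → Nov 2, 1709: 365 days.
Nov 2, 1709 → Nov 2, 1710: 365 days.
Nov 2, 1710 → Nov 2, 1711: 365 days.
Nov 2, 1711 → Nov 2, 1712: 366 days (Feb 29, 1712 is in that span).
Nov 2, 1712 → Nov 2, 1713: 365 days.
Nov 2, 1713 → Nov 2, 1714: 365 days.
Nov 2, 1714 → Nov 2, 1715: 365 days.
Nov 2, 1715 → Nov 2, 1716: 366 days (Feb 29, 1716 is in that span).
Nov 2, 1716 → Nov 2, 1717: 365 days.
Nov 2, 1717 → Nov 2, 1718: 365 days.
Nov 2, 1718 → Dec 2, 1718: 30 days (November has 30).
Dec 2, 1718 → Jan 2, 1719: 31 days (December has 31).
Jan 2, 1719 → Feb 2, 1719: 31 days (January has 31).
Feb 2, 1719 → Mar 2, 1719: 28 days (February has 28).
Mar 2, 1719 → Apr 2, 1719: 31 days (March has 31).
Apr 2, 1719 → May 2, 1719: 30 days (April has 30).
May 2, 1719 → May 21, 1719: 19 days.
Total: 7504 days.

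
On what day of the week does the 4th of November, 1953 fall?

Wednesday

Doomsday rule: the anchor day for the 1900s is Wednesday. For year 53: 53÷12 = 4 r 5, and 5÷4 = 1, so 4+5+1 = 10.
Wednesday + 10 ≡ Saturday — that's 1953's doomsday.
In November the doomsday date is Nov 7.
Nov 4 is 3 days before Nov 7; 3 mod 7 = 3, so Saturday − 3 = Wednesday.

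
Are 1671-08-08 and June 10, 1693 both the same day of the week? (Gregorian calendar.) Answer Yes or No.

From Aug 8, 1671 to Jun 10, 1693 is 7977 days.
7977 mod 7 = 4, so they are different weekdays.
(Aug 8, 1671 is a Saturday; Jun 10, 1693 is a Wednesday.)

No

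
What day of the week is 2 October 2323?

Tuesday

Doomsday rule: the anchor day for the 2300s is Wednesday. For year 23: 23÷12 = 1 r 11, and 11÷4 = 2, so 1+11+2 = 14.
Wednesday + 14 ≡ Wednesday — that's 2323's doomsday.
In October the doomsday date is Oct 10.
Oct 2 is 8 days before Oct 10; 8 mod 7 = 1, so Wednesday − 1 = Tuesday.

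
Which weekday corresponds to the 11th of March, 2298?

Doomsday rule: the anchor day for the 2200s is Friday. For year 98: 98÷12 = 8 r 2, and 2÷4 = 0, so 8+2+0 = 10.
Friday + 10 ≡ Monday — that's 2298's doomsday.
In March the doomsday date is Mar 14.
Mar 11 is 3 days before Mar 14; 3 mod 7 = 3, so Monday − 3 = Friday.

Friday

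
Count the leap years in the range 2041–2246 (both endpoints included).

Multiples of 4 in [2041,2246]: 51.
Of those, multiples of 100: 2 (not leap unless ÷400).
Multiples of 400: 0.
Leap years = 51 − 2 + 0 = 49.

49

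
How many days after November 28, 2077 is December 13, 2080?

Nov 28, 2077 → Nov 28, 2078: 365 days.
Nov 28, 2078 → Nov 28, 2079: 365 days.
Nov 28, 2079 → Dec 28, 2079: 30 days (November has 30).
Dec 28, 2079 → Jan 28, 2080: 31 days (December has 31).
Jan 28, 2080 → Feb 28, 2080: 31 days (January has 31).
Feb 28, 2080 → Mar 28, 2080: 29 days (February has 29).
Mar 28, 2080 → Apr 28, 2080: 31 days (March has 31).
Apr 28, 2080 → May 28, 2080: 30 days (April has 30).
May 28, 2080 → Jun 28, 2080: 31 days (May has 31).
Jun 28, 2080 → Jul 28, 2080: 30 days (June has 30).
Jul 28, 2080 → Aug 28, 2080: 31 days (July has 31).
Aug 28, 2080 → Sep 28, 2080: 31 days (August has 31).
Sep 28, 2080 → Oct 28, 2080: 30 days (September has 30).
Oct 28, 2080 → Nov 28, 2080: 31 days (October has 31).
Nov 28, 2080 → Dec 13, 2080: 15 days.
Total: 1111 days.

1111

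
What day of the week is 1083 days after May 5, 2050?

Tuesday

First find the weekday of May 5, 2050. Doomsday rule: the anchor day for the 2000s is Tuesday. For year 50: 50÷12 = 4 r 2, and 2÷4 = 0, so 4+2+0 = 6.
Tuesday + 6 ≡ Monday — that's 2050's doomsday.
In May the doomsday date is May 9.
May 5 is 4 days before May 9; 4 mod 7 = 4, so Monday − 4 = Thursday.
1083 mod 7 = 5, so 1083 days after a Thursday is Thursday + 5 = Tuesday.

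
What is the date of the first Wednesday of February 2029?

February 7, 2029

February 1, 2029 is a Thursday.
The first Wednesday is therefore February 7 (6 days later).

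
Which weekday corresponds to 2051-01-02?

Doomsday rule: the anchor day for the 2000s is Tuesday. For year 51: 51÷12 = 4 r 3, and 3÷4 = 0, so 4+3+0 = 7.
Tuesday + 7 ≡ Tuesday — that's 2051's doomsday.
In January the doomsday date is Jan 3 (2051 is not a leap year).
Jan 2 is 1 day before Jan 3; 1 mod 7 = 1, so Tuesday − 1 = Monday.

Monday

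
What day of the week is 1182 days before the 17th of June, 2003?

Wednesday

Jun 17, 2003 is a Tuesday.
1182 mod 7 = 6, so 1182 days before a Tuesday is Tuesday − 6 = Wednesday.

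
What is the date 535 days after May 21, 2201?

+365 (one year) → May 21, 2202 (170 left).
May has 31 days: +11 → Jun 1, 2202 (159 left).
Jun has 30 days: +30 → Jul 1, 2202 (129 left).
Jul has 31 days: +31 → Aug 1, 2202 (98 left).
Aug has 31 days: +31 → Sep 1, 2202 (67 left).
Sep has 30 days: +30 → Oct 1, 2202 (37 left).
Oct has 31 days: +31 → Nov 1, 2202 (6 left).
+6 → Nov 7, 2202.

November 7, 2202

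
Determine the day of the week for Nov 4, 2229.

Wednesday

Doomsday rule: the anchor day for the 2200s is Friday. For year 29: 29÷12 = 2 r 5, and 5÷4 = 1, so 2+5+1 = 8.
Friday + 8 ≡ Saturday — that's 2229's doomsday.
In November the doomsday date is Nov 7.
Nov 4 is 3 days before Nov 7; 3 mod 7 = 3, so Saturday − 3 = Wednesday.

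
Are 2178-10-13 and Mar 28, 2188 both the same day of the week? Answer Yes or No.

No

From Oct 13, 2178 to Mar 28, 2188 is 3454 days.
3454 mod 7 = 3, so they are different weekdays.
(Oct 13, 2178 is a Tuesday; Mar 28, 2188 is a Friday.)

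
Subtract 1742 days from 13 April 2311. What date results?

July 6, 2306

−365 (one year) → Apr 13, 2310 (1377 left).
−365 (one year) → Apr 13, 2309 (1012 left).
−365 (one year) → Apr 13, 2308 (647 left).
−366 (one year; includes Feb 29, 2308) → Apr 13, 2307 (281 left).
−13 → Mar 31, 2307 (end of Mar, 31 days; 268 left).
−31 → Feb 28, 2307 (end of Feb, 28 days; 237 left).
−28 → Jan 31, 2307 (end of Jan, 31 days; 209 left).
−31 → Dec 31, 2306 (end of Dec, 31 days; 178 left).
−31 → Nov 30, 2306 (end of Nov, 30 days; 147 left).
−30 → Oct 31, 2306 (end of Oct, 31 days; 117 left).
−31 → Sep 30, 2306 (end of Sep, 30 days; 86 left).
−30 → Aug 31, 2306 (end of Aug, 31 days; 56 left).
−31 → Jul 31, 2306 (end of Jul, 31 days; 25 left).
−25 → Jul 6, 2306.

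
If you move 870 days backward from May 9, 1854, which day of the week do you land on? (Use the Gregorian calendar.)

First find the weekday of May 9, 1854. Doomsday rule: the anchor day for the 1800s is Friday. For year 54: 54÷12 = 4 r 6, and 6÷4 = 1, so 4+6+1 = 11.
Friday + 11 ≡ Tuesday — that's 1854's doomsday.
In May the doomsday date is May 9.
May 9 is the doomsday itself: Tuesday.
870 mod 7 = 2, so 870 days before a Tuesday is Tuesday − 2 = Sunday.

Sunday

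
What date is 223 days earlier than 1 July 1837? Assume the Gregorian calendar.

−1 → Jun 30, 1837 (end of Jun, 30 days; 222 left).
−30 → May 31, 1837 (end of May, 31 days; 192 left).
−31 → Apr 30, 1837 (end of Apr, 30 days; 161 left).
−30 → Mar 31, 1837 (end of Mar, 31 days; 131 left).
−31 → Feb 28, 1837 (end of Feb, 28 days; 100 left).
−28 → Jan 31, 1837 (end of Jan, 31 days; 72 left).
−31 → Dec 31, 1836 (end of Dec, 31 days; 41 left).
−31 → Nov 30, 1836 (end of Nov, 30 days; 10 left).
−10 → Nov 20, 1836.

November 20, 1836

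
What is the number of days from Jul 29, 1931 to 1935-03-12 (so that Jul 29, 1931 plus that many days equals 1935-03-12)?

Jul 29, 1931 → Jul 29, 1932: 366 days (Feb 29, 1932 is in that span).
Jul 29, 1932 → Jul 29, 1933: 365 days.
Jul 29, 1933 → Jul 29, 1934: 365 days.
Jul 29, 1934 → Aug 29, 1934: 31 days (July has 31).
Aug 29, 1934 → Sep 29, 1934: 31 days (August has 31).
Sep 29, 1934 → Oct 29, 1934: 30 days (September has 30).
Oct 29, 1934 → Nov 29, 1934: 31 days (October has 31).
Nov 29, 1934 → Dec 29, 1934: 30 days (November has 30).
Dec 29, 1934 → Jan 29, 1935: 31 days (December has 31).
Jan 29, 1935 → Feb 28, 1935: 30 days (January has 31).
Feb 28, 1935 → Mar 12, 1935: 12 days.
Total: 1322 days.

1322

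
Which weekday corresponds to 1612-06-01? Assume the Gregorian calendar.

Doomsday rule: the anchor day for the 1600s is Tuesday. For year 12: 12÷12 = 1 r 0, and 0÷4 = 0, so 1+0+0 = 1.
Tuesday + 1 ≡ Wednesday — that's 1612's doomsday.
In June the doomsday date is Jun 6.
Jun 1 is 5 days before Jun 6; 5 mod 7 = 5, so Wednesday − 5 = Friday.

Friday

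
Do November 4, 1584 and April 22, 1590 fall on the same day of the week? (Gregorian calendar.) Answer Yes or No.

From Nov 4, 1584 to Apr 22, 1590 is 1995 days.
1995 mod 7 = 0, so they are the same weekday.
(Nov 4, 1584 is a Sunday; Apr 22, 1590 is a Sunday.)

Yes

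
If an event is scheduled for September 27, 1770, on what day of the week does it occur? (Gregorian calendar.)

Thursday

Doomsday rule: the anchor day for the 1700s is Sunday. For year 70: 70÷12 = 5 r 10, and 10÷4 = 2, so 5+10+2 = 17.
Sunday + 17 ≡ Wednesday — that's 1770's doomsday.
In September the doomsday date is Sep 5.
Sep 27 is 22 days after Sep 5; 22 mod 7 = 1, so Wednesday + 1 = Thursday.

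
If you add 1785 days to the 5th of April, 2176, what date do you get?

February 23, 2181

+365 (one year) → Apr 5, 2177 (1420 left).
+365 (one year) → Apr 5, 2178 (1055 left).
+365 (one year) → Apr 5, 2179 (690 left).
+366 (one year; includes Feb 29, 2180) → Apr 5, 2180 (324 left).
Apr has 30 days: +26 → May 1, 2180 (298 left).
May has 31 days: +31 → Jun 1, 2180 (267 left).
Jun has 30 days: +30 → Jul 1, 2180 (237 left).
Jul has 31 days: +31 → Aug 1, 2180 (206 left).
Aug has 31 days: +31 → Sep 1, 2180 (175 left).
Sep has 30 days: +30 → Oct 1, 2180 (145 left).
Oct has 31 days: +31 → Nov 1, 2180 (114 left).
Nov has 30 days: +30 → Dec 1, 2180 (84 left).
Dec has 31 days: +31 → Jan 1, 2181 (53 left).
Jan has 31 days: +31 → Feb 1, 2181 (22 left).
+22 → Feb 23, 2181.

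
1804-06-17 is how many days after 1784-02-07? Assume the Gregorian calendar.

7435

Feb 7, 1784 → Feb 7, 1785: 366 days (Feb 29, 1784 is in that span).
Feb 7, 1785 → Feb 7, 1786: 365 days.
Feb 7, 1786 → Feb 7, 1787: 365 days.
Feb 7, 1787 → Feb 7, 1788: 365 days.
Feb 7, 1788 → Feb 7, 1789: 366 days (Feb 29, 1788 is in that span).
Feb 7, 1789 → Feb 7, 1790: 365 days.
Feb 7, 1790 → Feb 7, 1791: 365 days.
Feb 7, 1791 → Feb 7, 1792: 365 days.
Feb 7, 1792 → Feb 7, 1793: 366 days (Feb 29, 1792 is in that span).
Feb 7, 1793 → Feb 7, 1794: 365 days.
Feb 7, 1794 → Feb 7, 1795: 365 days.
Feb 7, 1795 → Feb 7, 1796: 365 days.
Feb 7, 1796 → Feb 7, 1797: 366 days (Feb 29, 1796 is in that span).
Feb 7, 1797 → Feb 7, 1798: 365 days.
Feb 7, 1798 → Feb 7, 1799: 365 days.
Feb 7, 1799 → Feb 7, 1800: 365 days.
Feb 7, 1800 → Feb 7, 1801: 365 days.
Feb 7, 1801 → Feb 7, 1802: 365 days.
Feb 7, 1802 → Feb 7, 1803: 365 days.
Feb 7, 1803 → Feb 7, 1804: 365 days.
Feb 7, 1804 → Mar 7, 1804: 29 days (February has 29).
Mar 7, 1804 → Apr 7, 1804: 31 days (March has 31).
Apr 7, 1804 → May 7, 1804: 30 days (April has 30).
May 7, 1804 → Jun 7, 1804: 31 days (May has 31).
Jun 7, 1804 → Jun 17, 1804: 10 days.
Total: 7435 days.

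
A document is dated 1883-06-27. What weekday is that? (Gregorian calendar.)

Doomsday rule: the anchor day for the 1800s is Friday. For year 83: 83÷12 = 6 r 11, and 11÷4 = 2, so 6+11+2 = 19.
Friday + 19 ≡ Wednesday — that's 1883's doomsday.
In June the doomsday date is Jun 6.
Jun 27 is 21 days after Jun 6; 21 mod 7 = 0, so Wednesday + 0 = Wednesday.

Wednesday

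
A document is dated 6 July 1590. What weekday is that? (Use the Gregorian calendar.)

Friday

Doomsday rule: the anchor day for the 1500s is Wednesday. For year 90: 90÷12 = 7 r 6, and 6÷4 = 1, so 7+6+1 = 14.
Wednesday + 14 ≡ Wednesday — that's 1590's doomsday.
In July the doomsday date is Jul 11.
Jul 6 is 5 days before Jul 11; 5 mod 7 = 5, so Wednesday − 5 = Friday.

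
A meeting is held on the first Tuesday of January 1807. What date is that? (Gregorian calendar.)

January 1, 1807 is a Thursday.
The first Tuesday is therefore January 6 (5 days later).

January 6, 1807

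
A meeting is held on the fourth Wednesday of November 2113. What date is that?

November 22, 2113

November 1, 2113 is a Wednesday.
The first Wednesday is therefore November 1 (same day).
The fourth Wednesday is 1 + 3×7 = November 22.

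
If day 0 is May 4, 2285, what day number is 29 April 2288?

May 4, 2285 → May 4, 2286: 365 days.
May 4, 2286 → May 4, 2287: 365 days.
May 4, 2287 → Jun 4, 2287: 31 days (May has 31).
Jun 4, 2287 → Jul 4, 2287: 30 days (June has 30).
Jul 4, 2287 → Aug 4, 2287: 31 days (July has 31).
Aug 4, 2287 → Sep 4, 2287: 31 days (August has 31).
Sep 4, 2287 → Oct 4, 2287: 30 days (September has 30).
Oct 4, 2287 → Nov 4, 2287: 31 days (October has 31).
Nov 4, 2287 → Dec 4, 2287: 30 days (November has 30).
Dec 4, 2287 → Jan 4, 2288: 31 days (December has 31).
Jan 4, 2288 → Feb 4, 2288: 31 days (January has 31).
Feb 4, 2288 → Mar 4, 2288: 29 days (February has 29).
Mar 4, 2288 → Apr 4, 2288: 31 days (March has 31).
Apr 4, 2288 → Apr 29, 2288: 25 days.
Total: 1091 days.

1091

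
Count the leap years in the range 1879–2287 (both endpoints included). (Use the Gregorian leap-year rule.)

Multiples of 4 in [1879,2287]: 102.
Of those, multiples of 100: 4 (not leap unless ÷400).
Multiples of 400: 1.
Leap years = 102 − 4 + 1 = 99.

99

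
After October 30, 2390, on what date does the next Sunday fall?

Oct 30, 2390 is a Tuesday.
From Tuesday to the next Sunday is 5 days.
Oct 30, 2390 + 5 = Nov 4, 2390.

November 4, 2390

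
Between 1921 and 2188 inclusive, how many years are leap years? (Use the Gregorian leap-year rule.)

66

Multiples of 4 in [1921,2188]: 67.
Of those, multiples of 100: 2 (not leap unless ÷400).
Multiples of 400: 1.
Leap years = 67 − 2 + 1 = 66.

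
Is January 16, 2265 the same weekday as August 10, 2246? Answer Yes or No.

From Aug 10, 2246 to Jan 16, 2265 is 6734 days.
6734 mod 7 = 0, so they are the same weekday.
(Aug 10, 2246 is a Monday; Jan 16, 2265 is a Monday.)

Yes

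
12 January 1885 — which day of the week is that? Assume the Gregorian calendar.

Doomsday rule: the anchor day for the 1800s is Friday. For year 85: 85÷12 = 7 r 1, and 1÷4 = 0, so 7+1+0 = 8.
Friday + 8 ≡ Saturday — that's 1885's doomsday.
In January the doomsday date is Jan 3 (1885 is not a leap year).
Jan 12 is 9 days after Jan 3; 9 mod 7 = 2, so Saturday + 2 = Monday.

Monday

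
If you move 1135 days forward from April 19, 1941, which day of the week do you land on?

First find the weekday of Apr 19, 1941. Doomsday rule: the anchor day for the 1900s is Wednesday. For year 41: 41÷12 = 3 r 5, and 5÷4 = 1, so 3+5+1 = 9.
Wednesday + 9 ≡ Friday — that's 1941's doomsday.
In April the doomsday date is Apr 4.
Apr 19 is 15 days after Apr 4; 15 mod 7 = 1, so Friday + 1 = Saturday.
1135 mod 7 = 1, so 1135 days after a Saturday is Saturday + 1 = Sunday.

Sunday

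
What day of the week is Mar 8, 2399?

Monday

Doomsday rule: the anchor day for the 2300s is Wednesday. For year 99: 99÷12 = 8 r 3, and 3÷4 = 0, so 8+3+0 = 11.
Wednesday + 11 ≡ Sunday — that's 2399's doomsday.
In March the doomsday date is Mar 14.
Mar 8 is 6 days before Mar 14; 6 mod 7 = 6, so Sunday − 6 = Monday.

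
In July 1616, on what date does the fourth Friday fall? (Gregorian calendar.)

July 22, 1616

July 1, 1616 is a Friday.
The first Friday is therefore July 1 (same day).
The fourth Friday is 1 + 3×7 = July 22.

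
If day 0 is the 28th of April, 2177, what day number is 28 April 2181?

1461

Apr 28, 2177 → Apr 28, 2178: 365 days.
Apr 28, 2178 → Apr 28, 2179: 365 days.
Apr 28, 2179 → Apr 28, 2180: 366 days (Feb 29, 2180 is in that span).
Apr 28, 2180 → May 28, 2180: 30 days (April has 30).
May 28, 2180 → Jun 28, 2180: 31 days (May has 31).
Jun 28, 2180 → Jul 28, 2180: 30 days (June has 30).
Jul 28, 2180 → Aug 28, 2180: 31 days (July has 31).
Aug 28, 2180 → Sep 28, 2180: 31 days (August has 31).
Sep 28, 2180 → Oct 28, 2180: 30 days (September has 30).
Oct 28, 2180 → Nov 28, 2180: 31 days (October has 31).
Nov 28, 2180 → Dec 28, 2180: 30 days (November has 30).
Dec 28, 2180 → Jan 28, 2181: 31 days (December has 31).
Jan 28, 2181 → Feb 28, 2181: 31 days (January has 31).
Feb 28, 2181 → Mar 28, 2181: 28 days (February has 28).
Mar 28, 2181 → Apr 28, 2181: 31 days.
Total: 1461 days.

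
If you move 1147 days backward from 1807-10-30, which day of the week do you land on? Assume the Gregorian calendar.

Saturday

First find the weekday of Oct 30, 1807. Doomsday rule: the anchor day for the 1800s is Friday. For year 07: 7÷12 = 0 r 7, and 7÷4 = 1, so 0+7+1 = 8.
Friday + 8 ≡ Saturday — that's 1807's doomsday.
In October the doomsday date is Oct 10.
Oct 30 is 20 days after Oct 10; 20 mod 7 = 6, so Saturday + 6 = Friday.
1147 mod 7 = 6, so 1147 days before a Friday is Friday − 6 = Saturday.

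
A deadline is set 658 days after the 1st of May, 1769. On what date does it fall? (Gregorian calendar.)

February 18, 1771

+365 (one year) → May 1, 1770 (293 left).
May has 31 days: +31 → Jun 1, 1770 (262 left).
Jun has 30 days: +30 → Jul 1, 1770 (232 left).
Jul has 31 days: +31 → Aug 1, 1770 (201 left).
Aug has 31 days: +31 → Sep 1, 1770 (170 left).
Sep has 30 days: +30 → Oct 1, 1770 (140 left).
Oct has 31 days: +31 → Nov 1, 1770 (109 left).
Nov has 30 days: +30 → Dec 1, 1770 (79 left).
Dec has 31 days: +31 → Jan 1, 1771 (48 left).
Jan has 31 days: +31 → Feb 1, 1771 (17 left).
+17 → Feb 18, 1771.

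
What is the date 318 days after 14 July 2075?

May 27, 2076

Jul has 31 days: +18 → Aug 1, 2075 (300 left).
Aug has 31 days: +31 → Sep 1, 2075 (269 left).
Sep has 30 days: +30 → Oct 1, 2075 (239 left).
Oct has 31 days: +31 → Nov 1, 2075 (208 left).
Nov has 30 days: +30 → Dec 1, 2075 (178 left).
Dec has 31 days: +31 → Jan 1, 2076 (147 left).
Jan has 31 days: +31 → Feb 1, 2076 (116 left).
Feb has 29 days: +29 → Mar 1, 2076 (87 left).
Mar has 31 days: +31 → Apr 1, 2076 (56 left).
Apr has 30 days: +30 → May 1, 2076 (26 left).
+26 → May 27, 2076.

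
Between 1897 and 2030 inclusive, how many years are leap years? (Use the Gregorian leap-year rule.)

Multiples of 4 in [1897,2030]: 33.
Of those, multiples of 100: 2 (not leap unless ÷400).
Multiples of 400: 1.
Leap years = 33 − 2 + 1 = 32.

32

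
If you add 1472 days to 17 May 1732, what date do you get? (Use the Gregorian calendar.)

May 28, 1736

+365 (one year) → May 17, 1733 (1107 left).
+365 (one year) → May 17, 1734 (742 left).
+365 (one year) → May 17, 1735 (377 left).
May has 31 days: +15 → Jun 1, 1735 (362 left).
Jun has 30 days: +30 → Jul 1, 1735 (332 left).
Jul has 31 days: +31 → Aug 1, 1735 (301 left).
Aug has 31 days: +31 → Sep 1, 1735 (270 left).
Sep has 30 days: +30 → Oct 1, 1735 (240 left).
Oct has 31 days: +31 → Nov 1, 1735 (209 left).
Nov has 30 days: +30 → Dec 1, 1735 (179 left).
Dec has 31 days: +31 → Jan 1, 1736 (148 left).
Jan has 31 days: +31 → Feb 1, 1736 (117 left).
Feb has 29 days: +29 → Mar 1, 1736 (88 left).
Mar has 31 days: +31 → Apr 1, 1736 (57 left).
Apr has 30 days: +30 → May 1, 1736 (27 left).
+27 → May 28, 1736.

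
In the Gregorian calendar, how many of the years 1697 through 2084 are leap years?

Multiples of 4 in [1697,2084]: 97.
Of those, multiples of 100: 4 (not leap unless ÷400).
Multiples of 400: 1.
Leap years = 97 − 4 + 1 = 94.

94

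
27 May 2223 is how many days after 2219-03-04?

Mar 4, 2219 → Mar 4, 2220: 366 days (Feb 29, 2220 is in that span).
Mar 4, 2220 → Mar 4, 2221: 365 days.
Mar 4, 2221 → Mar 4, 2222: 365 days.
Mar 4, 2222 → Mar 4, 2223: 365 days.
Mar 4, 2223 → Apr 4, 2223: 31 days (March has 31).
Apr 4, 2223 → May 4, 2223: 30 days (April has 30).
May 4, 2223 → May 27, 2223: 23 days.
Total: 1545 days.

1545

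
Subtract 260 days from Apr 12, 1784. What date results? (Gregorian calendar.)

−12 → Mar 31, 1784 (end of Mar, 31 days; 248 left).
−31 → Feb 29, 1784 (end of Feb, 29 days; 217 left).
−29 → Jan 31, 1784 (end of Jan, 31 days; 188 left).
−31 → Dec 31, 1783 (end of Dec, 31 days; 157 left).
−31 → Nov 30, 1783 (end of Nov, 30 days; 126 left).
−30 → Oct 31, 1783 (end of Oct, 31 days; 96 left).
−31 → Sep 30, 1783 (end of Sep, 30 days; 65 left).
−30 → Aug 31, 1783 (end of Aug, 31 days; 35 left).
−31 → Jul 31, 1783 (end of Jul, 31 days; 4 left).
−4 → Jul 27, 1783.

July 27, 1783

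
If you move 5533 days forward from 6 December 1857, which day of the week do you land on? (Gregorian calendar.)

Wednesday

Dec 6, 1857 is a Sunday.
5533 mod 7 = 3, so 5533 days after a Sunday is Sunday + 3 = Wednesday.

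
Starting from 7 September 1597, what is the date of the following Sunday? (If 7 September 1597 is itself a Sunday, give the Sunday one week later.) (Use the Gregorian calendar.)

September 14, 1597

Sep 7, 1597 is a Sunday.
From Sunday to the next Sunday is 7 days.
Sep 7, 1597 + 7 = Sep 14, 1597.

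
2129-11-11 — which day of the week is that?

Doomsday rule: the anchor day for the 2100s is Sunday. For year 29: 29÷12 = 2 r 5, and 5÷4 = 1, so 2+5+1 = 8.
Sunday + 8 ≡ Monday — that's 2129's doomsday.
In November the doomsday date is Nov 7.
Nov 11 is 4 days after Nov 7; 4 mod 7 = 4, so Monday + 4 = Friday.

Friday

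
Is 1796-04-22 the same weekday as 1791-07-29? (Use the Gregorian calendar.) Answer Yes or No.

Yes

From Jul 29, 1791 to Apr 22, 1796 is 1729 days.
1729 mod 7 = 0, so they are the same weekday.
(Jul 29, 1791 is a Friday; Apr 22, 1796 is a Friday.)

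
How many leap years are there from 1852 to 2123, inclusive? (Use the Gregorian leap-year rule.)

66

Multiples of 4 in [1852,2123]: 68.
Of those, multiples of 100: 3 (not leap unless ÷400).
Multiples of 400: 1.
Leap years = 68 − 3 + 1 = 66.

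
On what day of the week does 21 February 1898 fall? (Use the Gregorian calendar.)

Doomsday rule: the anchor day for the 1800s is Friday. For year 98: 98÷12 = 8 r 2, and 2÷4 = 0, so 8+2+0 = 10.
Friday + 10 ≡ Monday — that's 1898's doomsday.
In February the doomsday date is Feb 28 (1898 is not a leap year).
Feb 21 is 7 days before Feb 28; 7 mod 7 = 0, so Monday − 0 = Monday.

Monday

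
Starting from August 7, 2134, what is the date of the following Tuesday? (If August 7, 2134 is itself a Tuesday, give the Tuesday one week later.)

August 10, 2134

Aug 7, 2134 is a Saturday.
From Saturday to the next Tuesday is 3 days.
Aug 7, 2134 + 3 = Aug 10, 2134.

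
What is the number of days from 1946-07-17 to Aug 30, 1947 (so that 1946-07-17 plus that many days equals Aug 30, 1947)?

Jul 17, 1946 → Jul 17, 1947: 365 days.
Jul 17, 1947 → Aug 17, 1947: 31 days (July has 31).
Aug 17, 1947 → Aug 30, 1947: 13 days.
Total: 409 days.

409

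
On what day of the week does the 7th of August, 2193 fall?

Wednesday

Doomsday rule: the anchor day for the 2100s is Sunday. For year 93: 93÷12 = 7 r 9, and 9÷4 = 2, so 7+9+2 = 18.
Sunday + 18 ≡ Thursday — that's 2193's doomsday.
In August the doomsday date is Aug 8.
Aug 7 is 1 day before Aug 8; 1 mod 7 = 1, so Thursday − 1 = Wednesday.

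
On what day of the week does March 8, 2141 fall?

Doomsday rule: the anchor day for the 2100s is Sunday. For year 41: 41÷12 = 3 r 5, and 5÷4 = 1, so 3+5+1 = 9.
Sunday + 9 ≡ Tuesday — that's 2141's doomsday.
In March the doomsday date is Mar 14.
Mar 8 is 6 days before Mar 14; 6 mod 7 = 6, so Tuesday − 6 = Wednesday.

Wednesday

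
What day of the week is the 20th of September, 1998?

Doomsday rule: the anchor day for the 1900s is Wednesday. For year 98: 98÷12 = 8 r 2, and 2÷4 = 0, so 8+2+0 = 10.
Wednesday + 10 ≡ Saturday — that's 1998's doomsday.
In September the doomsday date is Sep 5.
Sep 20 is 15 days after Sep 5; 15 mod 7 = 1, so Saturday + 1 = Sunday.

Sunday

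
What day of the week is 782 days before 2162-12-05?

Tuesday

Dec 5, 2162 is a Sunday.
782 mod 7 = 5, so 782 days before a Sunday is Sunday − 5 = Tuesday.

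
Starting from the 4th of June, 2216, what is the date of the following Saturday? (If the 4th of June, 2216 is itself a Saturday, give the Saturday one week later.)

Jun 4, 2216 is a Tuesday.
From Tuesday to the next Saturday is 4 days.
Jun 4, 2216 + 4 = Jun 8, 2216.

June 8, 2216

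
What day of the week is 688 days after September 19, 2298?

Wednesday

Sep 19, 2298 is a Monday.
688 mod 7 = 2, so 688 days after a Monday is Monday + 2 = Wednesday.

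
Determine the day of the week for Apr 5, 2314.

Doomsday rule: the anchor day for the 2300s is Wednesday. For year 14: 14÷12 = 1 r 2, and 2÷4 = 0, so 1+2+0 = 3.
Wednesday + 3 ≡ Saturday — that's 2314's doomsday.
In April the doomsday date is Apr 4.
Apr 5 is 1 day after Apr 4; 1 mod 7 = 1, so Saturday + 1 = Sunday.

Sunday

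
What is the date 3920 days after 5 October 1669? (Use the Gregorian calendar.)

June 29, 1680

+365 (one year) → Oct 5, 1670 (3555 left).
+365 (one year) → Oct 5, 1671 (3190 left).
+366 (one year; includes Feb 29, 1672) → Oct 5, 1672 (2824 left).
+365 (one year) → Oct 5, 1673 (2459 left).
+365 (one year) → Oct 5, 1674 (2094 left).
+365 (one year) → Oct 5, 1675 (1729 left).
+366 (one year; includes Feb 29, 1676) → Oct 5, 1676 (1363 left).
+365 (one year) → Oct 5, 1677 (998 left).
+365 (one year) → Oct 5, 1678 (633 left).
+365 (one year) → Oct 5, 1679 (268 left).
Oct has 31 days: +27 → Nov 1, 1679 (241 left).
Nov has 30 days: +30 → Dec 1, 1679 (211 left).
Dec has 31 days: +31 → Jan 1, 1680 (180 left).
Jan has 31 days: +31 → Feb 1, 1680 (149 left).
Feb has 29 days: +29 → Mar 1, 1680 (120 left).
Mar has 31 days: +31 → Apr 1, 1680 (89 left).
Apr has 30 days: +30 → May 1, 1680 (59 left).
May has 31 days: +31 → Jun 1, 1680 (28 left).
+28 → Jun 29, 1680.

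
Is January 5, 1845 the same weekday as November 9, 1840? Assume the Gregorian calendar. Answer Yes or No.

From Nov 9, 1840 to Jan 5, 1845 is 1518 days.
1518 mod 7 = 6, so they are different weekdays.
(Nov 9, 1840 is a Monday; Jan 5, 1845 is a Sunday.)

No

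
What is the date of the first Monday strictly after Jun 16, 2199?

June 17, 2199

Jun 16, 2199 is a Sunday.
From Sunday to the next Monday is 1 day.
Jun 16, 2199 + 1 = Jun 17, 2199.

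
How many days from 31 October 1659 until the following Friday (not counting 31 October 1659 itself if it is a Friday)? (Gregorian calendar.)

7

Oct 31, 1659 is a Friday.
From Friday to the next Friday is 7 days.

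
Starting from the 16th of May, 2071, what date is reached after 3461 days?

November 5, 2080

+366 (one year; includes Feb 29, 2072) → May 16, 2072 (3095 left).
+365 (one year) → May 16, 2073 (2730 left).
+365 (one year) → May 16, 2074 (2365 left).
+365 (one year) → May 16, 2075 (2000 left).
+366 (one year; includes Feb 29, 2076) → May 16, 2076 (1634 left).
+365 (one year) → May 16, 2077 (1269 left).
+365 (one year) → May 16, 2078 (904 left).
+365 (one year) → May 16, 2079 (539 left).
+366 (one year; includes Feb 29, 2080) → May 16, 2080 (173 left).
May has 31 days: +16 → Jun 1, 2080 (157 left).
Jun has 30 days: +30 → Jul 1, 2080 (127 left).
Jul has 31 days: +31 → Aug 1, 2080 (96 left).
Aug has 31 days: +31 → Sep 1, 2080 (65 left).
Sep has 30 days: +30 → Oct 1, 2080 (35 left).
Oct has 31 days: +31 → Nov 1, 2080 (4 left).
+4 → Nov 5, 2080.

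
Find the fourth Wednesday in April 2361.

April 26, 2361

April 1, 2361 is a Saturday.
The first Wednesday is therefore April 5 (4 days later).
The fourth Wednesday is 5 + 3×7 = April 26.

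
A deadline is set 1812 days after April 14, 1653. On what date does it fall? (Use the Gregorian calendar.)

March 31, 1658

+365 (one year) → Apr 14, 1654 (1447 left).
+365 (one year) → Apr 14, 1655 (1082 left).
+366 (one year; includes Feb 29, 1656) → Apr 14, 1656 (716 left).
+365 (one year) → Apr 14, 1657 (351 left).
Apr has 30 days: +17 → May 1, 1657 (334 left).
May has 31 days: +31 → Jun 1, 1657 (303 left).
Jun has 30 days: +30 → Jul 1, 1657 (273 left).
Jul has 31 days: +31 → Aug 1, 1657 (242 left).
Aug has 31 days: +31 → Sep 1, 1657 (211 left).
Sep has 30 days: +30 → Oct 1, 1657 (181 left).
Oct has 31 days: +31 → Nov 1, 1657 (150 left).
Nov has 30 days: +30 → Dec 1, 1657 (120 left).
Dec has 31 days: +31 → Jan 1, 1658 (89 left).
Jan has 31 days: +31 → Feb 1, 1658 (58 left).
Feb has 28 days: +28 → Mar 1, 1658 (30 left).
+30 → Mar 31, 1658.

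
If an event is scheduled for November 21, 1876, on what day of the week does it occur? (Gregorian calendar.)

Doomsday rule: the anchor day for the 1800s is Friday. For year 76: 76÷12 = 6 r 4, and 4÷4 = 1, so 6+4+1 = 11.
Friday + 11 ≡ Tuesday — that's 1876's doomsday.
In November the doomsday date is Nov 7.
Nov 21 is 14 days after Nov 7; 14 mod 7 = 0, so Tuesday + 0 = Tuesday.

Tuesday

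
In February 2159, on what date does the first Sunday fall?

February 4, 2159

February 1, 2159 is a Thursday.
The first Sunday is therefore February 4 (3 days later).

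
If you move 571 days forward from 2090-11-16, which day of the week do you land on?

Monday

First find the weekday of Nov 16, 2090. Doomsday rule: the anchor day for the 2000s is Tuesday. For year 90: 90÷12 = 7 r 6, and 6÷4 = 1, so 7+6+1 = 14.
Tuesday + 14 ≡ Tuesday — that's 2090's doomsday.
In November the doomsday date is Nov 7.
Nov 16 is 9 days after Nov 7; 9 mod 7 = 2, so Tuesday + 2 = Thursday.
571 mod 7 = 4, so 571 days after a Thursday is Thursday + 4 = Monday.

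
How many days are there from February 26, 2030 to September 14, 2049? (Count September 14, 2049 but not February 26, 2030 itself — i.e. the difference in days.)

Feb 26, 2030 → Feb 26, 2031: 365 days.
Feb 26, 2031 → Feb 26, 2032: 365 days.
Feb 26, 2032 → Feb 26, 2033: 366 days (Feb 29, 2032 is in that span).
Feb 26, 2033 → Feb 26, 2034: 365 days.
Feb 26, 2034 → Feb 26, 2035: 365 days.
Feb 26, 2035 → Feb 26, 2036: 365 days.
Feb 26, 2036 → Feb 26, 2037: 366 days (Feb 29, 2036 is in that span).
Feb 26, 2037 → Feb 26, 2038: 365 days.
Feb 26, 2038 → Feb 26, 2039: 365 days.
Feb 26, 2039 → Feb 26, 2040: 365 days.
Feb 26, 2040 → Feb 26, 2041: 366 days (Feb 29, 2040 is in that span).
Feb 26, 2041 → Feb 26, 2042: 365 days.
Feb 26, 2042 → Feb 26, 2043: 365 days.
Feb 26, 2043 → Feb 26, 2044: 365 days.
Feb 26, 2044 → Feb 26, 2045: 366 days (Feb 29, 2044 is in that span).
Feb 26, 2045 → Feb 26, 2046: 365 days.
Feb 26, 2046 → Feb 26, 2047: 365 days.
Feb 26, 2047 → Feb 26, 2048: 365 days.
Feb 26, 2048 → Feb 26, 2049: 366 days (Feb 29, 2048 is in that span).
Feb 26, 2049 → Mar 26, 2049: 28 days (February has 28).
Mar 26, 2049 → Apr 26, 2049: 31 days (March has 31).
Apr 26, 2049 → May 26, 2049: 30 days (April has 30).
May 26, 2049 → Jun 26, 2049: 31 days (May has 31).
Jun 26, 2049 → Jul 26, 2049: 30 days (June has 30).
Jul 26, 2049 → Aug 26, 2049: 31 days (July has 31).
Aug 26, 2049 → Sep 14, 2049: 19 days.
Total: 7140 days.

7140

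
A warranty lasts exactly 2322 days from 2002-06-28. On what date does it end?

November 5, 2008

+365 (one year) → Jun 28, 2003 (1957 left).
+366 (one year; includes Feb 29, 2004) → Jun 28, 2004 (1591 left).
+365 (one year) → Jun 28, 2005 (1226 left).
+365 (one year) → Jun 28, 2006 (861 left).
+365 (one year) → Jun 28, 2007 (496 left).
+366 (one year; includes Feb 29, 2008) → Jun 28, 2008 (130 left).
Jun has 30 days: +3 → Jul 1, 2008 (127 left).
Jul has 31 days: +31 → Aug 1, 2008 (96 left).
Aug has 31 days: +31 → Sep 1, 2008 (65 left).
Sep has 30 days: +30 → Oct 1, 2008 (35 left).
Oct has 31 days: +31 → Nov 1, 2008 (4 left).
+4 → Nov 5, 2008.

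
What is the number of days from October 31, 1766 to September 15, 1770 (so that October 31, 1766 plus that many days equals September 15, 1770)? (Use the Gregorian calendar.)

1415

Oct 31, 1766 → Oct 31, 1767: 365 days.
Oct 31, 1767 → Oct 31, 1768: 366 days (Feb 29, 1768 is in that span).
Oct 31, 1768 → Oct 31, 1769: 365 days.
Oct 31, 1769 → Nov 30, 1769: 30 days (October has 31).
Nov 30, 1769 → Dec 30, 1769: 30 days (November has 30).
Dec 30, 1769 → Jan 30, 1770: 31 days (December has 31).
Jan 30, 1770 → Feb 28, 1770: 29 days (January has 31).
Feb 28, 1770 → Mar 28, 1770: 28 days (February has 28).
Mar 28, 1770 → Apr 28, 1770: 31 days (March has 31).
Apr 28, 1770 → May 28, 1770: 30 days (April has 30).
May 28, 1770 → Jun 28, 1770: 31 days (May has 31).
Jun 28, 1770 → Jul 28, 1770: 30 days (June has 30).
Jul 28, 1770 → Aug 28, 1770: 31 days (July has 31).
Aug 28, 1770 → Sep 15, 1770: 18 days.
Total: 1415 days.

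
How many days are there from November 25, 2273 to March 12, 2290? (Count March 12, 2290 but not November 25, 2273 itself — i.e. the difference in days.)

Nov 25, 2273 → Nov 25, 2274: 365 days.
Nov 25, 2274 → Nov 25, 2275: 365 days.
Nov 25, 2275 → Nov 25, 2276: 366 days (Feb 29, 2276 is in that span).
Nov 25, 2276 → Nov 25, 2277: 365 days.
Nov 25, 2277 → Nov 25, 2278: 365 days.
Nov 25, 2278 → Nov 25, 2279: 365 days.
Nov 25, 2279 → Nov 25, 2280: 366 days (Feb 29, 2280 is in that span).
Nov 25, 2280 → Nov 25, 2281: 365 days.
Nov 25, 2281 → Nov 25, 2282: 365 days.
Nov 25, 2282 → Nov 25, 2283: 365 days.
Nov 25, 2283 → Nov 25, 2284: 366 days (Feb 29, 2284 is in that span).
Nov 25, 2284 → Nov 25, 2285: 365 days.
Nov 25, 2285 → Nov 25, 2286: 365 days.
Nov 25, 2286 → Nov 25, 2287: 365 days.
Nov 25, 2287 → Nov 25, 2288: 366 days (Feb 29, 2288 is in that span).
Nov 25, 2288 → Nov 25, 2289: 365 days.
Nov 25, 2289 → Dec 25, 2289: 30 days (November has 30).
Dec 25, 2289 → Jan 25, 2290: 31 days (December has 31).
Jan 25, 2290 → Feb 25, 2290: 31 days (January has 31).
Feb 25, 2290 → Mar 12, 2290: 15 days.
Total: 5951 days.

5951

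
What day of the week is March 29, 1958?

Saturday

January 1, 1958 is a Wednesday.
Jan 1, 1958 → Feb 1, 1958: 31 days (January has 31).
Feb 1, 1958 → Mar 1, 1958: 28 days (February has 28).
Mar 1, 1958 → Mar 29, 1958: 28 days.
Total: 87 days.
87 mod 7 = 3, so Wednesday + 3 = Saturday.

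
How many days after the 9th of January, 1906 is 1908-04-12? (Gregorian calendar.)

Jan 9, 1906 → Jan 9, 1907: 365 days.
Jan 9, 1907 → Jan 9, 1908: 365 days.
Jan 9, 1908 → Feb 9, 1908: 31 days (January has 31).
Feb 9, 1908 → Mar 9, 1908: 29 days (February has 29).
Mar 9, 1908 → Apr 9, 1908: 31 days (March has 31).
Apr 9, 1908 → Apr 12, 1908: 3 days.
Total: 824 days.

824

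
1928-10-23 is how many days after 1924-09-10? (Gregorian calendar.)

Sep 10, 1924 → Sep 10, 1925: 365 days.
Sep 10, 1925 → Sep 10, 1926: 365 days.
Sep 10, 1926 → Sep 10, 1927: 365 days.
Sep 10, 1927 → Sep 10, 1928: 366 days (Feb 29, 1928 is in that span).
Sep 10, 1928 → Oct 10, 1928: 30 days (September has 30).
Oct 10, 1928 → Oct 23, 1928: 13 days.
Total: 1504 days.

1504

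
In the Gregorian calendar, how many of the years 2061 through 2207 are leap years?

34

Multiples of 4 in [2061,2207]: 36.
Of those, multiples of 100: 2 (not leap unless ÷400).
Multiples of 400: 0.
Leap years = 36 − 2 + 0 = 34.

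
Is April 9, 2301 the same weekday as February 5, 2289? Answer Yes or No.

From Feb 5, 2289 to Apr 9, 2301 is 4445 days.
4445 mod 7 = 0, so they are the same weekday.
(Feb 5, 2289 is a Tuesday; Apr 9, 2301 is a Tuesday.)

Yes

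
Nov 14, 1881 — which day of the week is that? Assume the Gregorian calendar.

Doomsday rule: the anchor day for the 1800s is Friday. For year 81: 81÷12 = 6 r 9, and 9÷4 = 2, so 6+9+2 = 17.
Friday + 17 ≡ Monday — that's 1881's doomsday.
In November the doomsday date is Nov 7.
Nov 14 is 7 days after Nov 7; 7 mod 7 = 0, so Monday + 0 = Monday.

Monday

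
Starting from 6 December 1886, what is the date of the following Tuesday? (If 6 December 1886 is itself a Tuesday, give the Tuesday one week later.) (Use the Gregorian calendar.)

Dec 6, 1886 is a Monday.
From Monday to the next Tuesday is 1 day.
Dec 6, 1886 + 1 = Dec 7, 1886.

December 7, 1886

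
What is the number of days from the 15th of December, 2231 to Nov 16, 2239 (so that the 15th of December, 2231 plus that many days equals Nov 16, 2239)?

2893

Dec 15, 2231 → Dec 15, 2232: 366 days (Feb 29, 2232 is in that span).
Dec 15, 2232 → Dec 15, 2233: 365 days.
Dec 15, 2233 → Dec 15, 2234: 365 days.
Dec 15, 2234 → Dec 15, 2235: 365 days.
Dec 15, 2235 → Dec 15, 2236: 366 days (Feb 29, 2236 is in that span).
Dec 15, 2236 → Dec 15, 2237: 365 days.
Dec 15, 2237 → Dec 15, 2238: 365 days.
Dec 15, 2238 → Jan 15, 2239: 31 days (December has 31).
Jan 15, 2239 → Feb 15, 2239: 31 days (January has 31).
Feb 15, 2239 → Mar 15, 2239: 28 days (February has 28).
Mar 15, 2239 → Apr 15, 2239: 31 days (March has 31).
Apr 15, 2239 → May 15, 2239: 30 days (April has 30).
May 15, 2239 → Jun 15, 2239: 31 days (May has 31).
Jun 15, 2239 → Jul 15, 2239: 30 days (June has 30).
Jul 15, 2239 → Aug 15, 2239: 31 days (July has 31).
Aug 15, 2239 → Sep 15, 2239: 31 days (August has 31).
Sep 15, 2239 → Oct 15, 2239: 30 days (September has 30).
Oct 15, 2239 → Nov 15, 2239: 31 days (October has 31).
Nov 15, 2239 → Nov 16, 2239: 1 days.
Total: 2893 days.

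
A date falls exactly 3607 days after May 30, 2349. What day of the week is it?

May 30, 2349 is a Monday.
3607 mod 7 = 2, so 3607 days after a Monday is Monday + 2 = Wednesday.

Wednesday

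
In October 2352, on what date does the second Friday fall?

October 1, 2352 is a Wednesday.
The first Friday is therefore October 3 (2 days later).
The second Friday is 3 + 1×7 = October 10.

October 10, 2352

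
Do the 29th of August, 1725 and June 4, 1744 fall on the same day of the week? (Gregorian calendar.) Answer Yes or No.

From Aug 29, 1725 to Jun 4, 1744 is 6854 days.
6854 mod 7 = 1, so they are different weekdays.
(Aug 29, 1725 is a Wednesday; Jun 4, 1744 is a Thursday.)

No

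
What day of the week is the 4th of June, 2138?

Wednesday

Doomsday rule: the anchor day for the 2100s is Sunday. For year 38: 38÷12 = 3 r 2, and 2÷4 = 0, so 3+2+0 = 5.
Sunday + 5 ≡ Friday — that's 2138's doomsday.
In June the doomsday date is Jun 6.
Jun 4 is 2 days before Jun 6; 2 mod 7 = 2, so Friday − 2 = Wednesday.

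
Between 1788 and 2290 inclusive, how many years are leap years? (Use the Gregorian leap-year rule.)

122

Multiples of 4 in [1788,2290]: 126.
Of those, multiples of 100: 5 (not leap unless ÷400).
Multiples of 400: 1.
Leap years = 126 − 5 + 1 = 122.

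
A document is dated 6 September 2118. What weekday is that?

Tuesday

January 1, 2118 is a Saturday.
Jan 1, 2118 → Feb 1, 2118: 31 days (January has 31).
Feb 1, 2118 → Mar 1, 2118: 28 days (February has 28).
Mar 1, 2118 → Apr 1, 2118: 31 days (March has 31).
Apr 1, 2118 → May 1, 2118: 30 days (April has 30).
May 1, 2118 → Jun 1, 2118: 31 days (May has 31).
Jun 1, 2118 → Jul 1, 2118: 30 days (June has 30).
Jul 1, 2118 → Aug 1, 2118: 31 days (July has 31).
Aug 1, 2118 → Sep 1, 2118: 31 days (August has 31).
Sep 1, 2118 → Sep 6, 2118: 5 days.
Total: 248 days.
248 mod 7 = 3, so Saturday + 3 = Tuesday.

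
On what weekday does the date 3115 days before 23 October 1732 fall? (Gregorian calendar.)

Thursday

Oct 23, 1732 is a Thursday.
3115 mod 7 = 0, so 3115 days before a Thursday is Thursday − 0 = Thursday.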